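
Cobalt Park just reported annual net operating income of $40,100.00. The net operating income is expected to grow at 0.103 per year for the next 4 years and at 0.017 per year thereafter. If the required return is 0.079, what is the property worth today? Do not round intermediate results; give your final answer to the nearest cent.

$887793.58

D_1 = 44230.30000
D_2 = 48786.02090
D_3 = 53810.98105
D_4 = 59353.51210
Terminal value at year 4: TV = D_4×(1+g_2)/(r−g_2) = 60362.52181/0.062 = 973589.06140
P_0 = D_1/(1+r)^1 + D_2/(1+r)^2 + D_3/(1+r)^3 + D_4/(1+r)^4 + TV/(1+r)^4
    = 40991.93698 + 41903.71315 + 42835.76979 + 43788.55800 + 718273.60455 = 887793.58247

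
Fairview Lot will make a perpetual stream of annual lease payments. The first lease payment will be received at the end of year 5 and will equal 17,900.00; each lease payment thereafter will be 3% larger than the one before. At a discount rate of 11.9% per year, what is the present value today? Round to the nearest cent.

Value at end of year 4: C₁ / (r − g) = 17,900.00 / (0.119 − 0.03) = 201,123.5955
Discount to today: PV = 201,123.5955 / (1 + 0.119)^4 = 201,123.5955 / 1.567907 = 128,275.19

128275.19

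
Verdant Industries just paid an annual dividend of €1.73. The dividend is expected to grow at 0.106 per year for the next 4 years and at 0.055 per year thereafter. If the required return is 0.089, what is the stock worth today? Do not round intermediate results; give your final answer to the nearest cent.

D_1 = 1.91338
D_2 = 2.11620
D_3 = 2.34052
D_4 = 2.58861
Terminal value at year 4: TV = D_4×(1+g_2)/(r−g_2) = 2.73098/0.034 = 80.32304
P_0 = D_1/(1+r)^1 + D_2/(1+r)^2 + D_3/(1+r)^3 + D_4/(1+r)^4 + TV/(1+r)^4
    = 1.75701 + 1.78443 + 1.81229 + 1.84058 + 57.11217 = 64.30648

€64.31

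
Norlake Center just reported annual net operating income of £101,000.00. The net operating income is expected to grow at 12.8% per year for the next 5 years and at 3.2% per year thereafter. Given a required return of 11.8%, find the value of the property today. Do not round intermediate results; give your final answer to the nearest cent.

D_1 = 113928.00000
D_2 = 128510.78400
D_3 = 144960.16435
D_4 = 163515.06539
D_5 = 184444.99376
Terminal value at year 5: TV = D_5×(1+g_2)/(r−g_2) = 190347.23356/0.086 = 2213339.92511
P_0 = D_1/(1+r)^1 + D_2/(1+r)^2 + D_3/(1+r)^3 + D_4/(1+r)^4 + D_5/(1+r)^5 + TV/(1+r)^5
    = 101903.39893 + 102814.87834 + 103734.51053 + 104662.36841 + 105598.52555 + 1267182.30657 = 1785895.98832

£1785895.99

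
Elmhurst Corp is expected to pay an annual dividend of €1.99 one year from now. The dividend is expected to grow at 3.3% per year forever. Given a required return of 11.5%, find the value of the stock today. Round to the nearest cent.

Growing perpetuity: P = D₁ / (r − g) = €1.9900 / (0.115 − 0.033) = €24.27

€24.27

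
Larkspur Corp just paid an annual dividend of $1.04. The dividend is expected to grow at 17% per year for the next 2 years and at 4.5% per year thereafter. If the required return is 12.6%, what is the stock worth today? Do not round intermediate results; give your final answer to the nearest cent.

$16.69

D_1 = 1.21680
D_2 = 1.42366
Terminal value at year 2: TV = D_2×(1+g_2)/(r−g_2) = 1.48772/0.081 = 18.36692
P_0 = D_1/(1+r)^1 + D_2/(1+r)^2 + TV/(1+r)^2
    = 1.08064 + 1.12287 + 14.48637 = 16.68988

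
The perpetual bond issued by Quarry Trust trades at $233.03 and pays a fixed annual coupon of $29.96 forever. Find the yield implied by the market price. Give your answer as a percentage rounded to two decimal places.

12.86%

P = C/r ⇒ r = C/P = $29.96/$233.03 = 0.128567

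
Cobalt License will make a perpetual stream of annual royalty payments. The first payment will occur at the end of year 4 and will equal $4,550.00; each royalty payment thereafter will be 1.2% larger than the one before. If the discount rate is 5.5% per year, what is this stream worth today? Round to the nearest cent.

$90112.61

Value at end of year 3: C₁ / (r − g) = $4,550.00 / (0.055 − 0.012) = $105,813.9535
Discount to today: PV = $105,813.9535 / (1 + 0.055)^3 = $105,813.9535 / 1.174241 = $90,112.61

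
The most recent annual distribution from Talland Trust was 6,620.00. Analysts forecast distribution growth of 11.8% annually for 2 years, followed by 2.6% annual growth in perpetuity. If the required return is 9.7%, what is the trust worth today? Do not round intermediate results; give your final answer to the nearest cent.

112983.93

D_1 = 7401.16000
D_2 = 8274.49688
Terminal value at year 2: TV = D_2×(1+g_2)/(r−g_2) = 8489.63380/0.071 = 119572.30703
P_0 = D_1/(1+r)^1 + D_2/(1+r)^2 + TV/(1+r)^2
    = 6746.72744 + 6875.88084 + 99361.32024 = 112983.92851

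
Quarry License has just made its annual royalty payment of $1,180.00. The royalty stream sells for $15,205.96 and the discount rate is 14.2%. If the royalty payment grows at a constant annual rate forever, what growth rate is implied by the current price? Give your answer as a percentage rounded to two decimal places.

5.98%

P = D₀(1+g)/(r−g) ⇒ P(r−g) = D₀(1+g) ⇒ g(P+D₀) = P·r − D₀
g = (P·r − D₀)/(P + D₀) = ($15,205.96×0.142 − $1,180.00) / ($15,205.96 + $1,180.00) = 0.059761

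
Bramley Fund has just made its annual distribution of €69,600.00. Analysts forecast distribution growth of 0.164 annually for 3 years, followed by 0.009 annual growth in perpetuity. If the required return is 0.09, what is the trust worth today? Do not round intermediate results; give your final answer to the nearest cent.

€1294287.79

D_1 = 81014.40000
D_2 = 94300.76160
D_3 = 109766.08650
Terminal value at year 3: TV = D_3×(1+g_2)/(r−g_2) = 110753.98128/0.081 = 1367333.10223
P_0 = D_1/(1+r)^1 + D_2/(1+r)^2 + D_3/(1+r)^3 + TV/(1+r)^3
    = 74325.13761 + 79371.06439 + 84759.55867 + 1055832.03329 = 1294287.79396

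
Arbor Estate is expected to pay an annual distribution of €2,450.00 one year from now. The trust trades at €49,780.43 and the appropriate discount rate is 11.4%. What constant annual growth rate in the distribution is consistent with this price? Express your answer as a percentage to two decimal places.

6.48%

P = D₁/(r−g) ⇒ g = r − D₁/P = 0.114 − €2,450.00/€49,780.43 = 0.064784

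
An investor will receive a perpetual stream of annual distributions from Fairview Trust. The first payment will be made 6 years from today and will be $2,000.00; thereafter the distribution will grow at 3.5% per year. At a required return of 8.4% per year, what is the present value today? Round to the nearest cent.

$27270.15

Value at end of year 5: C₁ / (r − g) = $2,000.00 / (0.084 − 0.035) = $40,816.3265
Discount to today: PV = $40,816.3265 / (1 + 0.084)^5 = $40,816.3265 / 1.496740 = $27,270.15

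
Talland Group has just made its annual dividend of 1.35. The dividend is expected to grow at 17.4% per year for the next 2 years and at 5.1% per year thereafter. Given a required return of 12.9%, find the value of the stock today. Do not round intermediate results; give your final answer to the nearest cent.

22.53

D_1 = 1.58490
D_2 = 1.86067
Terminal value at year 2: TV = D_2×(1+g_2)/(r−g_2) = 1.95557/0.078 = 25.07137
P_0 = D_1/(1+r)^1 + D_2/(1+r)^2 + TV/(1+r)^2
    = 1.40381 + 1.45976 + 19.66936 = 22.53293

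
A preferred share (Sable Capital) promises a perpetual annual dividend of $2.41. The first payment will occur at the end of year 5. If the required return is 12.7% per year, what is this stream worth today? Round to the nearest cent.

$11.76

Value at end of year 4: C / r = $2.41 / 0.127 = $18.9764
Discount to today: PV = $18.9764 / (1 + 0.127)^4 = $18.9764 / 1.613228 = $11.76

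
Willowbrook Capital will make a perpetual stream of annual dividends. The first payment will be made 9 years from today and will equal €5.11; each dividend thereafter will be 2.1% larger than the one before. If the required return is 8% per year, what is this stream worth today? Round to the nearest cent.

€46.79

Value at end of year 8: C₁ / (r − g) = €5.11 / (0.08 − 0.021) = €86.6102
Discount to today: PV = €86.6102 / (1 + 0.08)^8 = €86.6102 / 1.850930 = €46.79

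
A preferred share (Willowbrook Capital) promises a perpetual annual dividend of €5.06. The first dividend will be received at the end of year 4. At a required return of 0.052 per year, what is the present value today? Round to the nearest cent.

Value at end of year 3: C / r = €5.06 / 0.052 = €97.3077
Discount to today: PV = €97.3077 / (1 + 0.052)^3 = €97.3077 / 1.164253 = €83.58

€83.58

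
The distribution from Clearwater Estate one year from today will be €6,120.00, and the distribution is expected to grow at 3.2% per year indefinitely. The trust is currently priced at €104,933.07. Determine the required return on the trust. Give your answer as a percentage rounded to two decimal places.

9.03%

P = D₁/(r − g) ⇒ r = D₁/P + g = €6,120.0000/€104,933.07 + 0.032 = 0.058323 + 0.032 = 0.090323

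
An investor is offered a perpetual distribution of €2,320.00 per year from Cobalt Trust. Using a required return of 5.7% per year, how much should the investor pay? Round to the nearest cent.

€40701.75

Level perpetuity: PV = C / r = €2,320.00 / 0.057 = €40,701.75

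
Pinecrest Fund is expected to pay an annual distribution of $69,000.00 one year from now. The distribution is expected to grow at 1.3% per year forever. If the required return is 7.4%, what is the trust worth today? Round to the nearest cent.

$1131147.54

Growing perpetuity: P = D₁ / (r − g) = $69,000.0000 / (0.074 − 0.013) = $1,131,147.54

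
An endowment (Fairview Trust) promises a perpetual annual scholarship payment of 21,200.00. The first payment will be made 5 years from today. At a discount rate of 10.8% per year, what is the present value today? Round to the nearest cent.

Value at end of year 4: C / r = 21,200.00 / 0.108 = 196,296.2963
Discount to today: PV = 196,296.2963 / (1 + 0.108)^4 = 196,296.2963 / 1.507159 = 130,242.60

130242.60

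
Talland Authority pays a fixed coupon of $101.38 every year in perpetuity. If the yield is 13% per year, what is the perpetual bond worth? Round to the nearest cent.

Level perpetuity: PV = C / r = $101.38 / 0.13 = $779.85

$779.85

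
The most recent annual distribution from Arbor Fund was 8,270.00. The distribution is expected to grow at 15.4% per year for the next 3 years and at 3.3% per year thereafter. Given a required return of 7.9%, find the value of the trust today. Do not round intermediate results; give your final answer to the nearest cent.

255617.84

D_1 = 9543.58000
D_2 = 11013.29132
D_3 = 12709.33818
Terminal value at year 3: TV = D_3×(1+g_2)/(r−g_2) = 13128.74634/0.046 = 285407.52920
P_0 = D_1/(1+r)^1 + D_2/(1+r)^2 + D_3/(1+r)^3 + TV/(1+r)^3
    = 8844.83781 + 9459.63191 + 10117.15962 + 227196.21494 = 255617.84428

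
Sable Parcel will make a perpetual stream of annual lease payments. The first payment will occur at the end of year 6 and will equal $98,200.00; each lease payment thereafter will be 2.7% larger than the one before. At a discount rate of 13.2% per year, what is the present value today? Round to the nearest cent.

Value at end of year 5: C₁ / (r − g) = $98,200.00 / (0.132 − 0.027) = $935,238.0952
Discount to today: PV = $935,238.0952 / (1 + 0.132)^5 = $935,238.0952 / 1.858798 = $503,141.40

$503141.40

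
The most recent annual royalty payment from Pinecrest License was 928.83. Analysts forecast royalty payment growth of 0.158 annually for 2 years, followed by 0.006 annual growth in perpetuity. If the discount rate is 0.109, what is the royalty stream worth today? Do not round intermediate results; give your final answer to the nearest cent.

D_1 = 1075.58514
D_2 = 1245.52759
Terminal value at year 2: TV = D_2×(1+g_2)/(r−g_2) = 1253.00076/0.103 = 12165.05590
P_0 = D_1/(1+r)^1 + D_2/(1+r)^2 + TV/(1+r)^2
    = 969.86938 + 1012.72204 + 9891.24631 = 11873.83772

11873.84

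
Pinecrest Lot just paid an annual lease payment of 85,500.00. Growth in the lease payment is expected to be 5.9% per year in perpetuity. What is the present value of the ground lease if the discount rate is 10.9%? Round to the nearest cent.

D₁ = D₀ × (1 + g) = 85,500.00 × 1.059 = 90,544.5000
Growing perpetuity: P = D₁ / (r − g) = 90,544.5000 / (0.109 − 0.059) = 1,810,890.00

1810890.00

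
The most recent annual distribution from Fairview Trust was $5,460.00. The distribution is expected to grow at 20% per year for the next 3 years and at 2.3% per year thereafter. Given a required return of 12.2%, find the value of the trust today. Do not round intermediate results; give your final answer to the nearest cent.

$87788.52

D_1 = 6552.00000
D_2 = 7862.40000
D_3 = 9434.88000
Terminal value at year 3: TV = D_3×(1+g_2)/(r−g_2) = 9651.88224/0.099 = 97493.76000
P_0 = D_1/(1+r)^1 + D_2/(1+r)^2 + D_3/(1+r)^3 + TV/(1+r)^3
    = 5839.57219 + 6245.53176 + 6679.71311 + 69023.70212 = 87788.51918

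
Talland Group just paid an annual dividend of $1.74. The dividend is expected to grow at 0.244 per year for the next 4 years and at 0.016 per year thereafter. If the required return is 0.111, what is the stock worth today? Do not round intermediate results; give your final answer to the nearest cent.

D_1 = 2.16456
D_2 = 2.69271
D_3 = 3.34973
D_4 = 4.16707
Terminal value at year 4: TV = D_4×(1+g_2)/(r−g_2) = 4.23374/0.095 = 44.56571
P_0 = D_1/(1+r)^1 + D_2/(1+r)^2 + D_3/(1+r)^3 + D_4/(1+r)^4 + TV/(1+r)^4
    = 1.94830 + 2.18153 + 2.44269 + 2.73511 + 29.25126 = 38.55889

$38.56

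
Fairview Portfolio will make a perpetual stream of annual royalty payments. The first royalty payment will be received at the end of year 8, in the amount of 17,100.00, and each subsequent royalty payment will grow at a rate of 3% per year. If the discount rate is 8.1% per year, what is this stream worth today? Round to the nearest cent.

Value at end of year 7: C₁ / (r − g) = 17,100.00 / (0.081 − 0.03) = 335,294.1176
Discount to today: PV = 335,294.1176 / (1 + 0.081)^7 = 335,294.1176 / 1.724963 = 194,377.54

194377.54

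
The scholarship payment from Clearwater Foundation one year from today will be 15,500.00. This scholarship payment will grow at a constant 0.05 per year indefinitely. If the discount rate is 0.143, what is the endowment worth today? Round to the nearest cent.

Growing perpetuity: P = D₁ / (r − g) = 15,500.0000 / (0.143 − 0.05) = 166,666.67

166666.67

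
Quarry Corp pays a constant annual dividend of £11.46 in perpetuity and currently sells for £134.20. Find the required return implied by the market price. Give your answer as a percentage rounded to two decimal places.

8.54%

P = C/r ⇒ r = C/P = £11.46/£134.20 = 0.085395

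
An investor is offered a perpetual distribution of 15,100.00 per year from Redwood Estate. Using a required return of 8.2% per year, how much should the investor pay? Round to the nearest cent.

184146.34

Level perpetuity: PV = C / r = 15,100.00 / 0.082 = 184,146.34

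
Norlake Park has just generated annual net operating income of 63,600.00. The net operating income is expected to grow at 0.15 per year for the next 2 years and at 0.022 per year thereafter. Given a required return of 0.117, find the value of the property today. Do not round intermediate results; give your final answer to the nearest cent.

858119.02

D_1 = 73140.00000
D_2 = 84111.00000
Terminal value at year 2: TV = D_2×(1+g_2)/(r−g_2) = 85961.44200/0.095 = 904857.28421
P_0 = D_1/(1+r)^1 + D_2/(1+r)^2 + TV/(1+r)^2
    = 65478.96150 + 67413.43396 + 725226.62636 = 858119.02182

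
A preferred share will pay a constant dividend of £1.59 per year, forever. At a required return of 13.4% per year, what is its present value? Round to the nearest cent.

£11.87

Level perpetuity: PV = C / r = £1.59 / 0.134 = £11.87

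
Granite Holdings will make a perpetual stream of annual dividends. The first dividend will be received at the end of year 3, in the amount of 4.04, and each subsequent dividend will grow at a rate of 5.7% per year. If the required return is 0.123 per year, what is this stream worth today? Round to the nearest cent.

Value at end of year 2: C₁ / (r − g) = 4.04 / (0.123 − 0.057) = 61.2121
Discount to today: PV = 61.2121 / (1 + 0.123)^2 = 61.2121 / 1.261129 = 48.54

48.54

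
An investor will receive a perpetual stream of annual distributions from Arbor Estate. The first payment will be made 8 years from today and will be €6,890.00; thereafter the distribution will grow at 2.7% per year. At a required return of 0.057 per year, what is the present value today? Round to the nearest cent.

Value at end of year 7: C₁ / (r − g) = €6,890.00 / (0.057 − 0.027) = €229,666.6667
Discount to today: PV = €229,666.6667 / (1 + 0.057)^7 = €229,666.6667 / 1.474093 = €155,802.01

€155802.01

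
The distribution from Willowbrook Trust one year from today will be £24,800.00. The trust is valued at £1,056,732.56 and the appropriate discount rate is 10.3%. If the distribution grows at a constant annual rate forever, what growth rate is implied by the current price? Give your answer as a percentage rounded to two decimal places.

7.95%

P = D₁/(r−g) ⇒ g = r − D₁/P = 0.103 − £24,800.00/£1,056,732.56 = 0.079531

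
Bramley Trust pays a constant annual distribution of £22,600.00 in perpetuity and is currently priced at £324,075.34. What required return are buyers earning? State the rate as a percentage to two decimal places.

6.97%

P = C/r ⇒ r = C/P = £22,600.00/£324,075.34 = 0.069737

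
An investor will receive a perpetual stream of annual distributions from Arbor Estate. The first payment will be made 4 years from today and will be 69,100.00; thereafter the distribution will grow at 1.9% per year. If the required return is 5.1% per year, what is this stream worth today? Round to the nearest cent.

Value at end of year 3: C₁ / (r − g) = 69,100.00 / (0.051 − 0.019) = 2,159,375.0000
Discount to today: PV = 2,159,375.0000 / (1 + 0.051)^3 = 2,159,375.0000 / 1.160936 = 1,860,029.88

1860029.88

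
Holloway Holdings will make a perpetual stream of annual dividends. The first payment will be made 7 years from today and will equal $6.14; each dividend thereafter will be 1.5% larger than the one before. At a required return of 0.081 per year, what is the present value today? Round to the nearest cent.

Value at end of year 6: C₁ / (r − g) = $6.14 / (0.081 − 0.015) = $93.0303
Discount to today: PV = $93.0303 / (1 + 0.081)^6 = $93.0303 / 1.595711 = $58.30

$58.30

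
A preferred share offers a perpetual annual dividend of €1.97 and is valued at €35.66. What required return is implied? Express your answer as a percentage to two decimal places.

P = C/r ⇒ r = C/P = €1.97/€35.66 = 0.055244

5.52%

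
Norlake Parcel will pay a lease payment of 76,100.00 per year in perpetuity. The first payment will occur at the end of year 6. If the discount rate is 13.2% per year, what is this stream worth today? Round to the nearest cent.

310154.86

Value at end of year 5: C / r = 76,100.00 / 0.132 = 576,515.1515
Discount to today: PV = 576,515.1515 / (1 + 0.132)^5 = 576,515.1515 / 1.858798 = 310,154.86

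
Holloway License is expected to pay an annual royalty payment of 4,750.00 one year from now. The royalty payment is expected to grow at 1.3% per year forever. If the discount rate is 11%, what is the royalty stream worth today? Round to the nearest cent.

48969.07

Growing perpetuity: P = D₁ / (r − g) = 4,750.0000 / (0.11 − 0.013) = 48,969.07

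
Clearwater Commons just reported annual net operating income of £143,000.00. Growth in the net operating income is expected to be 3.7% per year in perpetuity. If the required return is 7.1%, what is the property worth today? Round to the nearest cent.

£4361500.00

D₁ = D₀ × (1 + g) = £143,000.00 × 1.037 = £148,291.0000
Growing perpetuity: P = D₁ / (r − g) = £148,291.0000 / (0.071 − 0.037) = £4,361,500.00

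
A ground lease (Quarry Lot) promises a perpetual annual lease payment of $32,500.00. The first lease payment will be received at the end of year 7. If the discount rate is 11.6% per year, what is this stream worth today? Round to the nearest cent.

Value at end of year 6: C / r = $32,500.00 / 0.116 = $280,172.4138
Discount to today: PV = $280,172.4138 / (1 + 0.116)^6 = $280,172.4138 / 1.931902 = $145,024.11

$145024.11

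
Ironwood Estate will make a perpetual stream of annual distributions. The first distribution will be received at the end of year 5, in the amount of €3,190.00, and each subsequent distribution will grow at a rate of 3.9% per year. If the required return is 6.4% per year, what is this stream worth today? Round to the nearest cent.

Value at end of year 4: C₁ / (r − g) = €3,190.00 / (0.064 − 0.039) = €127,600.0000
Discount to today: PV = €127,600.0000 / (1 + 0.064)^4 = €127,600.0000 / 1.281641 = €99,559.83

€99559.83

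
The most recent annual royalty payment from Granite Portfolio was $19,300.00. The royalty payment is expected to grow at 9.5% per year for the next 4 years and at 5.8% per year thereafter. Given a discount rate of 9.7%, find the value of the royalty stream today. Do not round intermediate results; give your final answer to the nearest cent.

D_1 = 21133.50000
D_2 = 23141.18250
D_3 = 25339.59484
D_4 = 27746.85635
Terminal value at year 4: TV = D_4×(1+g_2)/(r−g_2) = 29356.17402/0.039 = 752722.41065
P_0 = D_1/(1+r)^1 + D_2/(1+r)^2 + D_3/(1+r)^3 + D_4/(1+r)^4 + TV/(1+r)^4
    = 19264.81313 + 19229.69040 + 19194.63172 + 19159.63695 + 519766.56125 = 596615.33344

$596615.33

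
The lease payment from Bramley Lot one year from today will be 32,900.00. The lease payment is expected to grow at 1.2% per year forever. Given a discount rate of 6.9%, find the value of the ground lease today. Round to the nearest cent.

577192.98

Growing perpetuity: P = D₁ / (r − g) = 32,900.0000 / (0.069 − 0.012) = 577,192.98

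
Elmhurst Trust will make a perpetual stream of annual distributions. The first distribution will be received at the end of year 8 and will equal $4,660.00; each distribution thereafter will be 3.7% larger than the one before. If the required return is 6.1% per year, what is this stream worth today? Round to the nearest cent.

Value at end of year 7: C₁ / (r − g) = $4,660.00 / (0.061 − 0.037) = $194,166.6667
Discount to today: PV = $194,166.6667 / (1 + 0.061)^7 = $194,166.6667 / 1.513588 = $128,282.37

$128282.37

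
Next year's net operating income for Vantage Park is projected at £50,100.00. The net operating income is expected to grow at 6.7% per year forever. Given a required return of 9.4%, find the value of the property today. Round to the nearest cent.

£1855555.56

Growing perpetuity: P = D₁ / (r − g) = £50,100.0000 / (0.094 − 0.067) = £1,855,555.56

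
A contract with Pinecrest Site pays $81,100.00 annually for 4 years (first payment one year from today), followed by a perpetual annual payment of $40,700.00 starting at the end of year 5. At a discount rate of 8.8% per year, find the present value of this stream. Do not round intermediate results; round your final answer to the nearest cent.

$593961.32

PV of 4-year annuity: $81,100.00 × [1 − (1+0.088)^−4] / 0.088 = 263898.84644
Perpetuity value at year 4: $40,700.00 / 0.088 = 462500.00000
PV of perpetuity: 462500.00000 / (1+0.088)^4 = 330062.47780
Total PV = 263898.84644 + 330062.47780 = 593961.32424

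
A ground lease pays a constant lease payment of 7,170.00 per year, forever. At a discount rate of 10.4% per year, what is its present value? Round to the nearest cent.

68942.31

Level perpetuity: PV = C / r = 7,170.00 / 0.104 = 68,942.31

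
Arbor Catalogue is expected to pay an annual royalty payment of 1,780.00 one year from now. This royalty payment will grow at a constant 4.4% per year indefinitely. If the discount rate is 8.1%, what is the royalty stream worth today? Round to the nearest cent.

Growing perpetuity: P = D₁ / (r − g) = 1,780.0000 / (0.081 − 0.044) = 48,108.11

48108.11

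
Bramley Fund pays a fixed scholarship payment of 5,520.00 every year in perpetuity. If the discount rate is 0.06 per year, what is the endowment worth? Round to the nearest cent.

Level perpetuity: PV = C / r = 5,520.00 / 0.06 = 92,000.00

92000.00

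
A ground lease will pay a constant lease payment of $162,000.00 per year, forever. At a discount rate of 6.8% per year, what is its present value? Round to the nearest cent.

$2382352.94

Level perpetuity: PV = C / r = $162,000.00 / 0.068 = $2,382,352.94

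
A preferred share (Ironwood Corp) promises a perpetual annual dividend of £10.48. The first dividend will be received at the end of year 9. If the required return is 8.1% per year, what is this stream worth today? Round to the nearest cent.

£69.39

Value at end of year 8: C / r = £10.48 / 0.081 = £129.3827
Discount to today: PV = £129.3827 / (1 + 0.081)^8 = £129.3827 / 1.864685 = £69.39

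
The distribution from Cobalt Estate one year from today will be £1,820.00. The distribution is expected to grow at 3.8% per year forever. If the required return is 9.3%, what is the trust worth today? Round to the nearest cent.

Growing perpetuity: P = D₁ / (r − g) = £1,820.0000 / (0.093 − 0.038) = £33,090.91

£33090.91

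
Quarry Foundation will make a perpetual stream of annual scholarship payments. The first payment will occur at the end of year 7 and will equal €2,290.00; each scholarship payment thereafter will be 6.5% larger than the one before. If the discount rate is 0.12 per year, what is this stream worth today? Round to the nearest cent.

€21094.28

Value at end of year 6: C₁ / (r − g) = €2,290.00 / (0.12 − 0.065) = €41,636.3636
Discount to today: PV = €41,636.3636 / (1 + 0.12)^6 = €41,636.3636 / 1.973823 = €21,094.28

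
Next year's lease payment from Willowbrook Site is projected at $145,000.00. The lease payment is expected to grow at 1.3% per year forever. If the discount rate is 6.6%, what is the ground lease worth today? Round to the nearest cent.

$2735849.06

Growing perpetuity: P = D₁ / (r − g) = $145,000.0000 / (0.066 − 0.013) = $2,735,849.06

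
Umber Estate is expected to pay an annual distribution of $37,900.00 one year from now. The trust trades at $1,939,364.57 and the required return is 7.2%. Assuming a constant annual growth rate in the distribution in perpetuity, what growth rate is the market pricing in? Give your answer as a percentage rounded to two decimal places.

5.25%

P = D₁/(r−g) ⇒ g = r − D₁/P = 0.072 − $37,900.00/$1,939,364.57 = 0.052458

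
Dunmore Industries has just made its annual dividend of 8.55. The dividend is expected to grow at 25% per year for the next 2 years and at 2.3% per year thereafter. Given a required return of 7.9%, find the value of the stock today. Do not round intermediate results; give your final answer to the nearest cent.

D_1 = 10.68750
D_2 = 13.35938
Terminal value at year 2: TV = D_2×(1+g_2)/(r−g_2) = 13.66664/0.056 = 244.04715
P_0 = D_1/(1+r)^1 + D_2/(1+r)^2 + TV/(1+r)^2
    = 9.90500 + 11.47475 + 209.61910 = 230.99886

231.00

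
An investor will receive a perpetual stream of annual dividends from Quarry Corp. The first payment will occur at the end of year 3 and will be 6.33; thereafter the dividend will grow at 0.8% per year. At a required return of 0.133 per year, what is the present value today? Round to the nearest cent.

39.45

Value at end of year 2: C₁ / (r − g) = 6.33 / (0.133 − 0.008) = 50.6400
Discount to today: PV = 50.6400 / (1 + 0.133)^2 = 50.6400 / 1.283689 = 39.45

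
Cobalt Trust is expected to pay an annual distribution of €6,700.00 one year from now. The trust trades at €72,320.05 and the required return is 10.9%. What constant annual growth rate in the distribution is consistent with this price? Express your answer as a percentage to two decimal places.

1.64%

P = D₁/(r−g) ⇒ g = r − D₁/P = 0.109 − €6,700.00/€72,320.05 = 0.016356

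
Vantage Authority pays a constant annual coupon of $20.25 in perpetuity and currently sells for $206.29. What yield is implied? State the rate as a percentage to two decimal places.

P = C/r ⇒ r = C/P = $20.25/$206.29 = 0.098163

9.82%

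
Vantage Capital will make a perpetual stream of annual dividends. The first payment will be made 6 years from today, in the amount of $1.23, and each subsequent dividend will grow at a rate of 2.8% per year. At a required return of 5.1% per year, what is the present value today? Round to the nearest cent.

$41.70

Value at end of year 5: C₁ / (r − g) = $1.23 / (0.051 − 0.028) = $53.4783
Discount to today: PV = $53.4783 / (1 + 0.051)^5 = $53.4783 / 1.282371 = $41.70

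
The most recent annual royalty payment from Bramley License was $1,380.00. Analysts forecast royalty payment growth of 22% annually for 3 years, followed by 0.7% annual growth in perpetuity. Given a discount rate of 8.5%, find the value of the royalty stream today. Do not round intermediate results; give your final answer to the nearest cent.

D_1 = 1683.60000
D_2 = 2053.99200
D_3 = 2505.87024
Terminal value at year 3: TV = D_3×(1+g_2)/(r−g_2) = 2523.41133/0.078 = 32351.42733
P_0 = D_1/(1+r)^1 + D_2/(1+r)^2 + D_3/(1+r)^3 + TV/(1+r)^3
    = 1551.70507 + 1744.77436 + 1961.86610 + 25328.19445 = 30586.53999

$30586.54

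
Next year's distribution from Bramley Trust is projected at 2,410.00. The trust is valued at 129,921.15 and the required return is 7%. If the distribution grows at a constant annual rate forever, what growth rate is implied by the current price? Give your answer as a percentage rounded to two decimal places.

5.15%

P = D₁/(r−g) ⇒ g = r − D₁/P = 0.07 − 2,410.00/129,921.15 = 0.051450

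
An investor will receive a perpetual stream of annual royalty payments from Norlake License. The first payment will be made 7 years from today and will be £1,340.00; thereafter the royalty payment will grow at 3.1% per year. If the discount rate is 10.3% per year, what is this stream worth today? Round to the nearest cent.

Value at end of year 6: C₁ / (r − g) = £1,340.00 / (0.103 − 0.031) = £18,611.1111
Discount to today: PV = £18,611.1111 / (1 + 0.103)^6 = £18,611.1111 / 1.800749 = £10,335.21

£10335.21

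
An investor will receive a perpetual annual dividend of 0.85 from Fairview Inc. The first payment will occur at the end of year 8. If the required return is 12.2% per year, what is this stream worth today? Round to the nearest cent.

3.11

Value at end of year 7: C / r = 0.85 / 0.122 = 6.9672
Discount to today: PV = 6.9672 / (1 + 0.122)^7 = 6.9672 / 2.238463 = 3.11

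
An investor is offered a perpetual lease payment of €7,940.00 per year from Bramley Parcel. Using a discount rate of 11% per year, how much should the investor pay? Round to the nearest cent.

€72181.82

Level perpetuity: PV = C / r = €7,940.00 / 0.11 = €72,181.82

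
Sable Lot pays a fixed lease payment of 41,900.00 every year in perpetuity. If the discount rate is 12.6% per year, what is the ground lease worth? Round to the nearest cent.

Level perpetuity: PV = C / r = 41,900.00 / 0.126 = 332,539.68

332539.68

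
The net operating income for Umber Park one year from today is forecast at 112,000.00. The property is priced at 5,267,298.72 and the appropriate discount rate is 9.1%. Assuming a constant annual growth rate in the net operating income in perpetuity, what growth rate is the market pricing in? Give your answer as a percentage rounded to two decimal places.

P = D₁/(r−g) ⇒ g = r − D₁/P = 0.091 − 112,000.00/5,267,298.72 = 0.069737

6.97%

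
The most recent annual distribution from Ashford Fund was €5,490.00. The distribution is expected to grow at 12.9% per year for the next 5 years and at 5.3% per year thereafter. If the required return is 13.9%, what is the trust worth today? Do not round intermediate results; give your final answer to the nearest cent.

D_1 = 6198.21000
D_2 = 6997.77909
D_3 = 7900.49259
D_4 = 8919.65614
D_5 = 10070.29178
Terminal value at year 5: TV = D_5×(1+g_2)/(r−g_2) = 10604.01724/0.086 = 123302.52608
P_0 = D_1/(1+r)^1 + D_2/(1+r)^2 + D_3/(1+r)^3 + D_4/(1+r)^4 + D_5/(1+r)^5 + TV/(1+r)^5
    = 5441.79982 + 5394.02283 + 5346.66530 + 5299.72355 + 5253.19393 + 64321.08380 = 91056.48923

€91056.49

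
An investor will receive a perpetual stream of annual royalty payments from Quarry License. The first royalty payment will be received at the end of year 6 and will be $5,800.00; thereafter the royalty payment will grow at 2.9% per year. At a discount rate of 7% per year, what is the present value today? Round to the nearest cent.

Value at end of year 5: C₁ / (r − g) = $5,800.00 / (0.07 − 0.029) = $141,463.4146
Discount to today: PV = $141,463.4146 / (1 + 0.07)^5 = $141,463.4146 / 1.402552 = $100,861.46

$100861.46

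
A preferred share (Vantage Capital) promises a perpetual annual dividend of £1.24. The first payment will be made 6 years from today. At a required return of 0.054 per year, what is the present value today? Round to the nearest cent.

Value at end of year 5: C / r = £1.24 / 0.054 = £22.9630
Discount to today: PV = £22.9630 / (1 + 0.054)^5 = £22.9630 / 1.300778 = £17.65

£17.65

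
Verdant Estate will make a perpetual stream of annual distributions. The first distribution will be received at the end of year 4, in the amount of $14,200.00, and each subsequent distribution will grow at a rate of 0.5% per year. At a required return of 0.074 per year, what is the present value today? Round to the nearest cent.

Value at end of year 3: C₁ / (r − g) = $14,200.00 / (0.074 − 0.005) = $205,797.1014
Discount to today: PV = $205,797.1014 / (1 + 0.074)^3 = $205,797.1014 / 1.238833 = $166,121.72

$166121.72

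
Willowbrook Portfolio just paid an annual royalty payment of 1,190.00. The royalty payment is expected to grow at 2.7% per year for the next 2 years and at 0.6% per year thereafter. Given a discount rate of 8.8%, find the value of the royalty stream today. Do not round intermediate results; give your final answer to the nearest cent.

15191.69

D_1 = 1222.13000
D_2 = 1255.12751
Terminal value at year 2: TV = D_2×(1+g_2)/(r−g_2) = 1262.65828/0.082 = 15398.27165
P_0 = D_1/(1+r)^1 + D_2/(1+r)^2 + TV/(1+r)^2
    = 1123.28125 + 1060.30317 + 13008.10956 = 15191.69398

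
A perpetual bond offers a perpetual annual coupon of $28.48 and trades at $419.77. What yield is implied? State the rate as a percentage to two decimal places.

6.78%

P = C/r ⇒ r = C/P = $28.48/$419.77 = 0.067847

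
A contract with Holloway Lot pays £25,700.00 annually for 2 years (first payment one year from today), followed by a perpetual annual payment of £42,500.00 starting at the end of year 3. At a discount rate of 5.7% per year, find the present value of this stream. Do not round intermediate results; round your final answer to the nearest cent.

£714683.06

PV of 2-year annuity: £25,700.00 × [1 − (1+0.057)^−2] / 0.057 = 47317.02602
Perpetuity value at year 2: £42,500.00 / 0.057 = 745614.03509
PV of perpetuity: 745614.03509 / (1+0.057)^2 = 667366.03487
Total PV = 47317.02602 + 667366.03487 = 714683.06088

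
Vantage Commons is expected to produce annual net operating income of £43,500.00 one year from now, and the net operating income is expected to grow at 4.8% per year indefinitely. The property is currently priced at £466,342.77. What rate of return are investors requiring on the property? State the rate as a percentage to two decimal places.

14.13%

P = D₁/(r − g) ⇒ r = D₁/P + g = £43,500.0000/£466,342.77 + 0.048 = 0.093279 + 0.048 = 0.141279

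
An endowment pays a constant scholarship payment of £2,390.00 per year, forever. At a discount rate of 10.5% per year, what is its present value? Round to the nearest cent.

Level perpetuity: PV = C / r = £2,390.00 / 0.105 = £22,761.90

£22761.90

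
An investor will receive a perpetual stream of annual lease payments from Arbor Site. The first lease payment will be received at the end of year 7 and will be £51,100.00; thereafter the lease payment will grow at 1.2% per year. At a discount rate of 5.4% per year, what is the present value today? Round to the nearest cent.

Value at end of year 6: C₁ / (r − g) = £51,100.00 / (0.054 − 0.012) = £1,216,666.6667
Discount to today: PV = £1,216,666.6667 / (1 + 0.054)^6 = £1,216,666.6667 / 1.371020 = £887,417.41

£887417.41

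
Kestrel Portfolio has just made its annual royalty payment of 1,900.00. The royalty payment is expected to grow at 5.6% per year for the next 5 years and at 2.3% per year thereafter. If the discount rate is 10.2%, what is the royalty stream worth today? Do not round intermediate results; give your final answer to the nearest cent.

28254.40

D_1 = 2006.40000
D_2 = 2118.75840
D_3 = 2237.40887
D_4 = 2362.70377
D_5 = 2495.01518
Terminal value at year 5: TV = D_5×(1+g_2)/(r−g_2) = 2552.40053/0.079 = 32308.86743
P_0 = D_1/(1+r)^1 + D_2/(1+r)^2 + D_3/(1+r)^3 + D_4/(1+r)^4 + D_5/(1+r)^5 + TV/(1+r)^5
    = 1820.68966 + 1744.68991 + 1671.86256 + 1602.07519 + 1535.20091 + 19879.88015 = 28254.39837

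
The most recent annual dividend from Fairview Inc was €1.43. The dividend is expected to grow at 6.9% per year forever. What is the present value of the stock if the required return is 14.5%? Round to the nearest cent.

€20.11

D₁ = D₀ × (1 + g) = €1.43 × 1.069 = €1.5287
Growing perpetuity: P = D₁ / (r − g) = €1.5287 / (0.145 − 0.069) = €20.11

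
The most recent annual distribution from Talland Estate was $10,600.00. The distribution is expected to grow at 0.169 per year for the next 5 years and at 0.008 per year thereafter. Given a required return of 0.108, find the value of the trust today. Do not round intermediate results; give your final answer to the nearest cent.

$202105.20

D_1 = 12391.40000
D_2 = 14485.54660
D_3 = 16933.60398
D_4 = 19795.38305
D_5 = 23140.80278
Terminal value at year 5: TV = D_5×(1+g_2)/(r−g_2) = 23325.92920/0.1 = 233259.29204
P_0 = D_1/(1+r)^1 + D_2/(1+r)^2 + D_3/(1+r)^3 + D_4/(1+r)^4 + D_5/(1+r)^5 + TV/(1+r)^5
    = 11183.57401 + 11799.27619 + 12448.87533 + 13134.23760 + 13857.33190 + 139681.90560 = 202105.20062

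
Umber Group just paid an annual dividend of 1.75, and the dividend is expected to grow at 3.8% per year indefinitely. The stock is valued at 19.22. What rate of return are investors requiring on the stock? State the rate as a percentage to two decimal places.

13.25%

D₁ = 1.75 × 1.038 = 1.8165
P = D₁/(r − g) ⇒ r = D₁/P + g = 1.8165/19.22 + 0.038 = 0.094511 + 0.038 = 0.132511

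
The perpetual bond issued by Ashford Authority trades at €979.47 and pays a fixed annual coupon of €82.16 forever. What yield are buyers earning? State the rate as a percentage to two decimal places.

8.39%

P = C/r ⇒ r = C/P = €82.16/€979.47 = 0.083882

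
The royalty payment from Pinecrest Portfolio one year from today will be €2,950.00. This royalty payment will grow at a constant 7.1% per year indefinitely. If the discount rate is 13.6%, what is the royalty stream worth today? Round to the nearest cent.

Growing perpetuity: P = D₁ / (r − g) = €2,950.0000 / (0.136 − 0.071) = €45,384.62

€45384.62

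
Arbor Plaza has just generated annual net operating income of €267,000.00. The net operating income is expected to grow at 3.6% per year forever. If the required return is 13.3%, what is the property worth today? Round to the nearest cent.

€2851670.10

D₁ = D₀ × (1 + g) = €267,000.00 × 1.036 = €276,612.0000
Growing perpetuity: P = D₁ / (r − g) = €276,612.0000 / (0.133 − 0.036) = €2,851,670.10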